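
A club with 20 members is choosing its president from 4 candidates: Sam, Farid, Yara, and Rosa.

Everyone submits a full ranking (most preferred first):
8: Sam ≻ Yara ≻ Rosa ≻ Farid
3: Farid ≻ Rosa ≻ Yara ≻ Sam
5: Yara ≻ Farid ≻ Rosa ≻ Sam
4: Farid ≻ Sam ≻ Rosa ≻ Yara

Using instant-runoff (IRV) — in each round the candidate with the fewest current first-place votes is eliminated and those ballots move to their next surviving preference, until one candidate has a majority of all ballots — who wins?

Round 1: Sam 8, Farid 7, Yara 5, Rosa 0. Rosa eliminated.
Round 2: Sam 8, Farid 7, Yara 5. Yara eliminated.
Round 3: Sam 8, Farid 12. Farid has a majority (≥11).

Farid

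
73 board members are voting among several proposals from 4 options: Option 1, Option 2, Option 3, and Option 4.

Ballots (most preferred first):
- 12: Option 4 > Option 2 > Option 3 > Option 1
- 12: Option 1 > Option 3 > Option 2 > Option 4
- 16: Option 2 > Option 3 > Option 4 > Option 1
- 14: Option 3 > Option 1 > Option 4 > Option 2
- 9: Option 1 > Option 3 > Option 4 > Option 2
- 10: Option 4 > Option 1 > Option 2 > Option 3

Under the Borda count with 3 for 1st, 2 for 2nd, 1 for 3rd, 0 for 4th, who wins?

Option 1: 12×0 + 12×3 + 16×0 + 14×2 + 9×3 + 10×2 = 111
Option 2: 12×2 + 12×1 + 16×3 + 14×0 + 9×0 + 10×1 = 94
Option 3: 12×1 + 12×2 + 16×2 + 14×3 + 9×2 + 10×0 = 128
Option 4: 12×3 + 12×0 + 16×1 + 14×1 + 9×1 + 10×3 = 105

Option 3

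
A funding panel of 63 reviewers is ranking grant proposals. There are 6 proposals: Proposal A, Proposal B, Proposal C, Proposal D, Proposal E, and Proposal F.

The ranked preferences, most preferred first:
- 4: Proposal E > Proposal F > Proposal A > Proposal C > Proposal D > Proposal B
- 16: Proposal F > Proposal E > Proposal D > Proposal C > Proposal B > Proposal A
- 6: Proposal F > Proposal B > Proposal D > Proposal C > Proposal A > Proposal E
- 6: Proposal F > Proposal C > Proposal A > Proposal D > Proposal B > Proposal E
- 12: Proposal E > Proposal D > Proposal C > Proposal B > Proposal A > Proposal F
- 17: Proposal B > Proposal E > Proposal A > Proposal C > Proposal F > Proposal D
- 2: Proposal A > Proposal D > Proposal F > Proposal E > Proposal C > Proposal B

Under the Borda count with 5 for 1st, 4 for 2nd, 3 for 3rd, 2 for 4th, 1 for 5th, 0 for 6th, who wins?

Proposal A: 4×3 + 16×0 + 6×1 + 6×3 + 12×1 + 17×3 + 2×5 = 109
Proposal B: 4×0 + 16×1 + 6×4 + 6×1 + 12×2 + 17×5 + 2×0 = 155
Proposal C: 4×2 + 16×2 + 6×2 + 6×4 + 12×3 + 17×2 + 2×1 = 148
Proposal D: 4×1 + 16×3 + 6×3 + 6×2 + 12×4 + 17×0 + 2×4 = 138
Proposal E: 4×5 + 16×4 + 6×0 + 6×0 + 12×5 + 17×4 + 2×2 = 216
Proposal F: 4×4 + 16×5 + 6×5 + 6×5 + 12×0 + 17×1 + 2×3 = 179

Proposal E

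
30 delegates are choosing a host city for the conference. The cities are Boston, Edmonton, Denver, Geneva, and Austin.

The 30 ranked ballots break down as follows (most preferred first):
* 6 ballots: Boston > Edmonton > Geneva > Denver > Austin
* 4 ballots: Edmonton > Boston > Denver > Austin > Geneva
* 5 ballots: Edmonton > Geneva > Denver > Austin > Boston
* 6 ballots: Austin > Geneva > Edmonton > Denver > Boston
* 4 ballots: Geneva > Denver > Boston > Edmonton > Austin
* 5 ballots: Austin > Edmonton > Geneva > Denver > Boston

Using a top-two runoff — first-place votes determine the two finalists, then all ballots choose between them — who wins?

Edmonton

Round 1 first-place votes: Boston 6, Edmonton 9, Denver 0, Geneva 4, Austin 11. Austin and Edmonton advance.
Runoff: Austin is ranked above Edmonton on 11 ballots, Edmonton above Austin on 19.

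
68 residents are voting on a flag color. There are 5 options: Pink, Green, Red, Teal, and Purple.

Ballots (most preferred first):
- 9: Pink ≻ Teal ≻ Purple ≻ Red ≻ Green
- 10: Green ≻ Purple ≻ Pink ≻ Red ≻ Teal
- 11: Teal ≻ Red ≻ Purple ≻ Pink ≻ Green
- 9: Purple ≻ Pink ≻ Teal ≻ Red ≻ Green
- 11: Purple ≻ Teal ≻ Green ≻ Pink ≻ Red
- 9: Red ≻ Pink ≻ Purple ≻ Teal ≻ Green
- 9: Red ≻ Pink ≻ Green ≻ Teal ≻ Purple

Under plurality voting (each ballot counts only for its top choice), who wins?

First-place votes: Pink 9, Green 10, Red 18, Teal 11, Purple 20.

Purple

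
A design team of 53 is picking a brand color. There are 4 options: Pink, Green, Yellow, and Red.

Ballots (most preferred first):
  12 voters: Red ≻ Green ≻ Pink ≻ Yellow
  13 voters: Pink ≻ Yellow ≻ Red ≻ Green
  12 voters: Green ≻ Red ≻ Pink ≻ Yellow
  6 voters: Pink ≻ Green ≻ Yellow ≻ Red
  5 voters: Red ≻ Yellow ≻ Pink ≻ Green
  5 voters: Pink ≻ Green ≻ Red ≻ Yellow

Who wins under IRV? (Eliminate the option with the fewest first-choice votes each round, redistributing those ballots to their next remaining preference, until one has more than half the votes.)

Red

Round 1: Pink 24, Green 12, Yellow 0, Red 17. Yellow eliminated.
Round 2: Pink 24, Green 12, Red 17. Green eliminated.
Round 3: Pink 24, Red 29. Red has a majority (≥27).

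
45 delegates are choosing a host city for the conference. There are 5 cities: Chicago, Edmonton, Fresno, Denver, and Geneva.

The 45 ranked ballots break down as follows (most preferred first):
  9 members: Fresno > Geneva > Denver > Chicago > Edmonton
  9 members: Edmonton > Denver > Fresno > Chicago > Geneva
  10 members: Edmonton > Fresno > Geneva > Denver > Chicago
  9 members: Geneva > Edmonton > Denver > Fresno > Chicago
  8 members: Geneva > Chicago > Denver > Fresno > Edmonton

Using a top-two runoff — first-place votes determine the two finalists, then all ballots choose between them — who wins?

Geneva

Round 1 first-place votes: Chicago 0, Edmonton 19, Fresno 9, Denver 0, Geneva 17. Edmonton and Geneva advance.
Runoff: Edmonton is ranked above Geneva on 19 ballots, Geneva above Edmonton on 26.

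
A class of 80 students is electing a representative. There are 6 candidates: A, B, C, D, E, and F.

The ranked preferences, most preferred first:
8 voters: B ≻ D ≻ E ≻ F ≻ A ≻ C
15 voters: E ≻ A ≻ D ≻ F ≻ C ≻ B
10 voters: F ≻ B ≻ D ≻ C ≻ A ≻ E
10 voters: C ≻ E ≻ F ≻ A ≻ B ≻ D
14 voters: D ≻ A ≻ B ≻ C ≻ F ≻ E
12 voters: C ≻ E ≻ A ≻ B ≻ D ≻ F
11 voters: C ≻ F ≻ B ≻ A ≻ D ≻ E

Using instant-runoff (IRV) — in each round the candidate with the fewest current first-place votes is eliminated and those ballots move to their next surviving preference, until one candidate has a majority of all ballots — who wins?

D

Round 1: A 0, B 8, C 33, D 14, E 15, F 10. A eliminated.
Round 2: B 8, C 33, D 14, E 15, F 10. B eliminated.
Round 3: C 33, D 22, E 15, F 10. F eliminated.
Round 4: C 33, D 32, E 15. E eliminated.
Round 5: C 33, D 47. D has a majority (≥41).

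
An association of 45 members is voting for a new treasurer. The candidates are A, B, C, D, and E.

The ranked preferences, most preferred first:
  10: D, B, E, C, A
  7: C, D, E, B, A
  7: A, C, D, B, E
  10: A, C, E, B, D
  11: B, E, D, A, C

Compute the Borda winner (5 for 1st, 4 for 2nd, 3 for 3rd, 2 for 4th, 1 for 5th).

B

A: 10×1 + 7×1 + 7×5 + 10×5 + 11×2 = 124
B: 10×4 + 7×2 + 7×2 + 10×2 + 11×5 = 143
C: 10×2 + 7×5 + 7×4 + 10×4 + 11×1 = 134
D: 10×5 + 7×4 + 7×3 + 10×1 + 11×3 = 142
E: 10×3 + 7×3 + 7×1 + 10×3 + 11×4 = 132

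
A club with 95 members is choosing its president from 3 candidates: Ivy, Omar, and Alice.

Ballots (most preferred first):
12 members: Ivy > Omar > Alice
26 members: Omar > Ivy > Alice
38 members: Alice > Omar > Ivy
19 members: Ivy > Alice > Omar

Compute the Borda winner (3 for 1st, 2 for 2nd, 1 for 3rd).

Omar

Ivy: 12×3 + 26×2 + 38×1 + 19×3 = 183
Omar: 12×2 + 26×3 + 38×2 + 19×1 = 197
Alice: 12×1 + 26×1 + 38×3 + 19×2 = 190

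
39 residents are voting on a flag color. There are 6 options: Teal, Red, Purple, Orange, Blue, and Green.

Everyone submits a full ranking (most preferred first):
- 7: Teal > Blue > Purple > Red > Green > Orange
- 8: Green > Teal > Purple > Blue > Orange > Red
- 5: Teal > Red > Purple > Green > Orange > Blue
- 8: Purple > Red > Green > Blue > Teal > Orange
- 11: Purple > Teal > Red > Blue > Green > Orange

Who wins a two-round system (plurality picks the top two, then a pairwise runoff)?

Round 1 first-place votes: Teal 12, Red 0, Purple 19, Orange 0, Blue 0, Green 8. Purple and Teal advance.
Runoff: Purple is ranked above Teal on 19 ballots, Teal above Purple on 20.

Teal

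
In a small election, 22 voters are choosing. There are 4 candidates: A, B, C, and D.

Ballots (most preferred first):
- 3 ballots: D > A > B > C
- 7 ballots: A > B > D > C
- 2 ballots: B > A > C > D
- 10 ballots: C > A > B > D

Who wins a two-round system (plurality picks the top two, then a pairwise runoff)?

A

Round 1 first-place votes: A 7, B 2, C 10, D 3. C and A advance.
Runoff: C is ranked above A on 10 ballots, A above C on 12.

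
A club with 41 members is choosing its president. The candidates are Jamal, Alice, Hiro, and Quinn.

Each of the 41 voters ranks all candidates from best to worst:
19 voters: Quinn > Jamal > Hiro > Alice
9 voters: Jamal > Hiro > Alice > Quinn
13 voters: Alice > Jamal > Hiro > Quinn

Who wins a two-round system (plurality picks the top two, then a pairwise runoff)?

Round 1 first-place votes: Jamal 9, Alice 13, Hiro 0, Quinn 19. Quinn and Alice advance.
Runoff: Quinn is ranked above Alice on 19 ballots, Alice above Quinn on 22.

Alice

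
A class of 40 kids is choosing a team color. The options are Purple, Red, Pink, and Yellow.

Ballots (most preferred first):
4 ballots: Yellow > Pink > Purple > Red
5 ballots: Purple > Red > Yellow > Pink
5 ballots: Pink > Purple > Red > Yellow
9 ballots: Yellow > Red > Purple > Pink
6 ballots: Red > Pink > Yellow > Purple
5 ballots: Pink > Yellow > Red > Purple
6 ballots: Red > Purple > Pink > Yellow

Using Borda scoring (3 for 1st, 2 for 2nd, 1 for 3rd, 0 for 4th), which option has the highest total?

Purple: 4×1 + 5×3 + 5×2 + 9×1 + 6×0 + 5×0 + 6×2 = 50
Red: 4×0 + 5×2 + 5×1 + 9×2 + 6×3 + 5×1 + 6×3 = 74
Pink: 4×2 + 5×0 + 5×3 + 9×0 + 6×2 + 5×3 + 6×1 = 56
Yellow: 4×3 + 5×1 + 5×0 + 9×3 + 6×1 + 5×2 + 6×0 = 60

Red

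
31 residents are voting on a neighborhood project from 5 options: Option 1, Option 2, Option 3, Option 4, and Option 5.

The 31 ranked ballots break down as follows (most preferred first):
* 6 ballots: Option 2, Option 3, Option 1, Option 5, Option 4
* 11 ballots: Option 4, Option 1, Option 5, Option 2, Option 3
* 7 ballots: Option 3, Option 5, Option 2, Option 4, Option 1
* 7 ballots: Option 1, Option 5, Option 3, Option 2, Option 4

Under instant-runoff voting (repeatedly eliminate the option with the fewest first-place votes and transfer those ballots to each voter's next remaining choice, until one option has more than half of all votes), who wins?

Option 3

Round 1: Option 1 7, Option 2 6, Option 3 7, Option 4 11, Option 5 0. Option 5 eliminated.
Round 2: Option 1 7, Option 2 6, Option 3 7, Option 4 11. Option 2 eliminated.
Round 3: Option 1 7, Option 3 13, Option 4 11. Option 1 eliminated.
Round 4: Option 3 20, Option 4 11. Option 3 has a majority (≥16).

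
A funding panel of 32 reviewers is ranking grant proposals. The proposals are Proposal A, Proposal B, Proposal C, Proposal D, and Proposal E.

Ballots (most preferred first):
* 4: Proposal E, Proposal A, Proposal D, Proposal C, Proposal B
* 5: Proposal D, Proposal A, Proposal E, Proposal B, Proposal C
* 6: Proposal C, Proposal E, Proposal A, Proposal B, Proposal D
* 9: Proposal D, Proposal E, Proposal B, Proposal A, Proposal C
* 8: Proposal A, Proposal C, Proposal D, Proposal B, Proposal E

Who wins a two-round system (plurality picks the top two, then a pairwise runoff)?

Proposal A

Round 1 first-place votes: Proposal A 8, Proposal B 0, Proposal C 6, Proposal D 14, Proposal E 4. Proposal D and Proposal A advance.
Runoff: Proposal D is ranked above Proposal A on 14 ballots, Proposal A above Proposal D on 18.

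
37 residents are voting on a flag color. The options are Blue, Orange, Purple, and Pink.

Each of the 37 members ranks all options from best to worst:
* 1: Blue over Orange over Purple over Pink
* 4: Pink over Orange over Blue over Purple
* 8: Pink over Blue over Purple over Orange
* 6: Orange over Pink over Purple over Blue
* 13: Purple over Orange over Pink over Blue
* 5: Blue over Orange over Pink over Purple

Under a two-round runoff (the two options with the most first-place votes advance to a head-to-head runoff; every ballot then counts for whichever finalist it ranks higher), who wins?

Pink

Round 1 first-place votes: Blue 6, Orange 6, Purple 13, Pink 12. Purple and Pink advance.
Runoff: Purple is ranked above Pink on 14 ballots, Pink above Purple on 23.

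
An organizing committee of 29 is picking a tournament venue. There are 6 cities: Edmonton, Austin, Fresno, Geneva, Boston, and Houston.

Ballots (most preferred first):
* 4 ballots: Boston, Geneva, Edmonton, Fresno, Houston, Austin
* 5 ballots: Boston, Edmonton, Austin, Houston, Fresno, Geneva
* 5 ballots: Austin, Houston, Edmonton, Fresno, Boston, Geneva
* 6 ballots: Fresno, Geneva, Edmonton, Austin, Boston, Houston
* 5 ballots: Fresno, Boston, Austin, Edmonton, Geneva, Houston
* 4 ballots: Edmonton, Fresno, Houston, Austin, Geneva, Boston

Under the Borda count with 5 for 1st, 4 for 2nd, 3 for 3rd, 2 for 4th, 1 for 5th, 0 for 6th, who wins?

Edmonton

Edmonton: 4×3 + 5×4 + 5×3 + 6×3 + 5×2 + 4×5 = 95
Austin: 4×0 + 5×3 + 5×5 + 6×2 + 5×3 + 4×2 = 75
Fresno: 4×2 + 5×1 + 5×2 + 6×5 + 5×5 + 4×4 = 94
Geneva: 4×4 + 5×0 + 5×0 + 6×4 + 5×1 + 4×1 = 49
Boston: 4×5 + 5×5 + 5×1 + 6×1 + 5×4 + 4×0 = 76
Houston: 4×1 + 5×2 + 5×4 + 6×0 + 5×0 + 4×3 = 46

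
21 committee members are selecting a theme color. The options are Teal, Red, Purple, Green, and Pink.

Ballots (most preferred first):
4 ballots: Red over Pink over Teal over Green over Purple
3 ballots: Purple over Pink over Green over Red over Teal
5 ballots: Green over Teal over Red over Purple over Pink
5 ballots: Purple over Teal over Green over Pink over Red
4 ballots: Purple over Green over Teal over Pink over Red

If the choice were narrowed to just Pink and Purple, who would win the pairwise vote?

Pink is ranked above Purple on 4 ballots; Purple above Pink on 17.

Purple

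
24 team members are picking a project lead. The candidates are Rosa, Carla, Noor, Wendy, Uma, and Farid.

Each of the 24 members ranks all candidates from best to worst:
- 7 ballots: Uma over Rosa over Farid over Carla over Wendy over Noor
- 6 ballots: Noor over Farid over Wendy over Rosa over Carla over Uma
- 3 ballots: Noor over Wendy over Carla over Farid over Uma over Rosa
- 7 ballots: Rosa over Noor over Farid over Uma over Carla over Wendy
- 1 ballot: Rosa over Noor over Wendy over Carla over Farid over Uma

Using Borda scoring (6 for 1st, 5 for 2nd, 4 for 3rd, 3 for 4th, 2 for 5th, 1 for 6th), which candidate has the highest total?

Rosa: 7×5 + 6×3 + 3×1 + 7×6 + 1×6 = 104
Carla: 7×3 + 6×2 + 3×4 + 7×2 + 1×3 = 62
Noor: 7×1 + 6×6 + 3×6 + 7×5 + 1×5 = 101
Wendy: 7×2 + 6×4 + 3×5 + 7×1 + 1×4 = 64
Uma: 7×6 + 6×1 + 3×2 + 7×3 + 1×1 = 76
Farid: 7×4 + 6×5 + 3×3 + 7×4 + 1×2 = 97

Rosa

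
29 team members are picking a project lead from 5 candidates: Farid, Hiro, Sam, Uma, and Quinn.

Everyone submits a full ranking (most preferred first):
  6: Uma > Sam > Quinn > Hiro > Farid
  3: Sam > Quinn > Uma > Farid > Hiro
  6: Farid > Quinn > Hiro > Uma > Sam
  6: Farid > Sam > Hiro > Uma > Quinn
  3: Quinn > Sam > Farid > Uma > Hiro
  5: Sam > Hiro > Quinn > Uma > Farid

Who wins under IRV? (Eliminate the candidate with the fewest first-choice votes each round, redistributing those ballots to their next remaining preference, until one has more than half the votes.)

Sam

Round 1: Farid 12, Hiro 0, Sam 8, Uma 6, Quinn 3. Hiro eliminated.
Round 2: Farid 12, Sam 8, Uma 6, Quinn 3. Quinn eliminated.
Round 3: Farid 12, Sam 11, Uma 6. Uma eliminated.
Round 4: Farid 12, Sam 17. Sam has a majority (≥15).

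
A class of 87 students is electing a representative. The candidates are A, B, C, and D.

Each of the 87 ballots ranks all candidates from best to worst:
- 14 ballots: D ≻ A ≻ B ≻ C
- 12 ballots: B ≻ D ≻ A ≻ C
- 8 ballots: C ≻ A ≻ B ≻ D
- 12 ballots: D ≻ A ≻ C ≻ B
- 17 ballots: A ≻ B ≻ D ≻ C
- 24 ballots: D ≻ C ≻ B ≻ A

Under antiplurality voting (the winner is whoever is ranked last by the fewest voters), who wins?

D

Last-place votes: A 24, B 12, C 43, D 8.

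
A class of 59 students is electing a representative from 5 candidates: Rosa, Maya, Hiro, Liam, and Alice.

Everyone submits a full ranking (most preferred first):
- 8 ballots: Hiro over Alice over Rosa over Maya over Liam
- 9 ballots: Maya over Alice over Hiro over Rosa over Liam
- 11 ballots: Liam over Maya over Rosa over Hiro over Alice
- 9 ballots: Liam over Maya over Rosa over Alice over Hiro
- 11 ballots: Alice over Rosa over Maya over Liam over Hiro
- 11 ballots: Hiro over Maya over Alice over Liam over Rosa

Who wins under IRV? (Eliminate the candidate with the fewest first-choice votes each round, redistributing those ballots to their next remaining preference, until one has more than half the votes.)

Round 1: Rosa 0, Maya 9, Hiro 19, Liam 20, Alice 11. Rosa eliminated.
Round 2: Maya 9, Hiro 19, Liam 20, Alice 11. Maya eliminated.
Round 3: Hiro 19, Liam 20, Alice 20. Hiro eliminated.
Round 4: Liam 20, Alice 39. Alice has a majority (≥30).

Alice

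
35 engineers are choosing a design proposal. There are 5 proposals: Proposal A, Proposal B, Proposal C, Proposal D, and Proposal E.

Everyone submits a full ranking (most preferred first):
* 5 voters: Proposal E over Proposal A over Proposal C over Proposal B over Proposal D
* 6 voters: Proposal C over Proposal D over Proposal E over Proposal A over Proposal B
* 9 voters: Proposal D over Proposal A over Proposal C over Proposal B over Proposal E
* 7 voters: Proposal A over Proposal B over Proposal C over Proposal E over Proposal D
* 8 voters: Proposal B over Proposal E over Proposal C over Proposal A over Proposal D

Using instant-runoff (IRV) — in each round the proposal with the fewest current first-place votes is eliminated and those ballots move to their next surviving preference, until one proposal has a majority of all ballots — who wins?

Proposal A

Round 1: Proposal A 7, Proposal B 8, Proposal C 6, Proposal D 9, Proposal E 5. Proposal E eliminated.
Round 2: Proposal A 12, Proposal B 8, Proposal C 6, Proposal D 9. Proposal C eliminated.
Round 3: Proposal A 12, Proposal B 8, Proposal D 15. Proposal B eliminated.
Round 4: Proposal A 20, Proposal D 15. Proposal A has a majority (≥18).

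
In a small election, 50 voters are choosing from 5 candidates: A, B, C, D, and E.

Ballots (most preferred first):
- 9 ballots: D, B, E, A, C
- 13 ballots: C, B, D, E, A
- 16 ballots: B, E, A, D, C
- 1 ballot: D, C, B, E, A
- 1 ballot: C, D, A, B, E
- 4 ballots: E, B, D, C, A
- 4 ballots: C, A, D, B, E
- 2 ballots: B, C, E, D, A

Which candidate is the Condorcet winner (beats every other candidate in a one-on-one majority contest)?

B

B vs A: 45–5
B vs C: 31–19
B vs D: 35–15
B vs E: 46–4
B beats every other candidate.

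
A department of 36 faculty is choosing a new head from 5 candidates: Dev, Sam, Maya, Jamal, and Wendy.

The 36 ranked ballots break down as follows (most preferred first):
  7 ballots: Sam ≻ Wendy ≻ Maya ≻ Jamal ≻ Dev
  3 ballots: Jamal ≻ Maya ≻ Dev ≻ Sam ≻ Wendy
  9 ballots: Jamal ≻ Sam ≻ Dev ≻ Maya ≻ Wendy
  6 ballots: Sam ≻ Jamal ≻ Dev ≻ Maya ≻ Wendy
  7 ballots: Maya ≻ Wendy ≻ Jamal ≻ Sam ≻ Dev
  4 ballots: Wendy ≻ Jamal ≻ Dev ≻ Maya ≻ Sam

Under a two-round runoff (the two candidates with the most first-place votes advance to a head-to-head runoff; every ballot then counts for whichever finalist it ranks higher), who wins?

Round 1 first-place votes: Dev 0, Sam 13, Maya 7, Jamal 12, Wendy 4. Sam and Jamal advance.
Runoff: Sam is ranked above Jamal on 13 ballots, Jamal above Sam on 23.

Jamal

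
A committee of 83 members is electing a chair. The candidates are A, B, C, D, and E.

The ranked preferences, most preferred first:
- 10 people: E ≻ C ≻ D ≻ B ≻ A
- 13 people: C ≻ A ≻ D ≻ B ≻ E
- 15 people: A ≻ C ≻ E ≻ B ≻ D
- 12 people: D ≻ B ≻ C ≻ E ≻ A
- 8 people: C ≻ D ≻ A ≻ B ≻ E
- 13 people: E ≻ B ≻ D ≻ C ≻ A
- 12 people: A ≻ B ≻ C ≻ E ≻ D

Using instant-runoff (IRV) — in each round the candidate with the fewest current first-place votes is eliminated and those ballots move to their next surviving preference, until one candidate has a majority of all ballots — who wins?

C

Round 1: A 27, B 0, C 21, D 12, E 23. B eliminated.
Round 2: A 27, C 21, D 12, E 23. D eliminated.
Round 3: A 27, C 33, E 23. E eliminated.
Round 4: A 27, C 56. C has a majority (≥42).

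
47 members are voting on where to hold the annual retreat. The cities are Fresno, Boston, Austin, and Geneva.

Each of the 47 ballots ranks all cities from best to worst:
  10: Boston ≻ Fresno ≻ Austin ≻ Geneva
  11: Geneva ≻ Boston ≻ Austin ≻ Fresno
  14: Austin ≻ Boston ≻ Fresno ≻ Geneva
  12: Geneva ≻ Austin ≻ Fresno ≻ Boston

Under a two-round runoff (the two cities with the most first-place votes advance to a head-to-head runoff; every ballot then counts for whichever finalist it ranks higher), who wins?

Round 1 first-place votes: Fresno 0, Boston 10, Austin 14, Geneva 23. Geneva and Austin advance.
Runoff: Geneva is ranked above Austin on 23 ballots, Austin above Geneva on 24.

Austin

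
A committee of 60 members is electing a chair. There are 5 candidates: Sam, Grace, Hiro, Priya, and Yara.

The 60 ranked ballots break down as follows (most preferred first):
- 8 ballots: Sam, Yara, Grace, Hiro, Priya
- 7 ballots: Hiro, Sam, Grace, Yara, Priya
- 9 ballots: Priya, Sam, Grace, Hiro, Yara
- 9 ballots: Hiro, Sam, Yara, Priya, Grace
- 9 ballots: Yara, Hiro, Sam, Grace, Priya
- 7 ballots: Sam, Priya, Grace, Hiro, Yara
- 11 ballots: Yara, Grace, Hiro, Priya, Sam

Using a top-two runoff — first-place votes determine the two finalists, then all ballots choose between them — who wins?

Round 1 first-place votes: Sam 15, Grace 0, Hiro 16, Priya 9, Yara 20. Yara and Hiro advance.
Runoff: Yara is ranked above Hiro on 28 ballots, Hiro above Yara on 32.

Hiro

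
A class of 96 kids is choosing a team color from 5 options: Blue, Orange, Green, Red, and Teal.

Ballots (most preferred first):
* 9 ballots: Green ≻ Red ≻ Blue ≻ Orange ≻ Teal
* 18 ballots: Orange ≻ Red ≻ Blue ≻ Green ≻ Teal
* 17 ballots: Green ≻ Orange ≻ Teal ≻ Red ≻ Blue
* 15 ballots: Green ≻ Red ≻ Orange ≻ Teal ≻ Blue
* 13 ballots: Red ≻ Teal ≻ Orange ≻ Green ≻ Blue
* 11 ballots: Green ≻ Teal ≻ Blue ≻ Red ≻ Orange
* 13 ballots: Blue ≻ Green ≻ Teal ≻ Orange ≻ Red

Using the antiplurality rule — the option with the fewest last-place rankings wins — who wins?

Last-place votes: Blue 45, Orange 11, Green 0, Red 13, Teal 27.

Green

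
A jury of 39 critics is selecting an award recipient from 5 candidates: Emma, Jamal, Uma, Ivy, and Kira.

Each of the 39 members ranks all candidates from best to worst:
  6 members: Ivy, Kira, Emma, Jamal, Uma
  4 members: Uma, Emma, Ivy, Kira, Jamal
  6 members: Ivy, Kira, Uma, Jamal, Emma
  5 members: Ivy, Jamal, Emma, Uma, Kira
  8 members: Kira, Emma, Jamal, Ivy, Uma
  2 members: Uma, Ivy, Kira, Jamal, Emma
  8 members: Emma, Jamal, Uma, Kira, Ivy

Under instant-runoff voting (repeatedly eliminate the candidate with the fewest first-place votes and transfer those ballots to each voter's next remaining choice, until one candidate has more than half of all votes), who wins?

Emma

Round 1: Emma 8, Jamal 0, Uma 6, Ivy 17, Kira 8. Jamal eliminated.
Round 2: Emma 8, Uma 6, Ivy 17, Kira 8. Uma eliminated.
Round 3: Emma 12, Ivy 19, Kira 8. Kira eliminated.
Round 4: Emma 20, Ivy 19. Emma has a majority (≥20).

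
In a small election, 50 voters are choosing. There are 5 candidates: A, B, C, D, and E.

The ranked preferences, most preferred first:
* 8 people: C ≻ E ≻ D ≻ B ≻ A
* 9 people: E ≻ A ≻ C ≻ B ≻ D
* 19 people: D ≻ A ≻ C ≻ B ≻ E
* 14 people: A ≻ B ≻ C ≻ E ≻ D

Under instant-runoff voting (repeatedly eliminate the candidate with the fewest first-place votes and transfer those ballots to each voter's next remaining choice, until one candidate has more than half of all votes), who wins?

Round 1: A 14, B 0, C 8, D 19, E 9. B eliminated.
Round 2: A 14, C 8, D 19, E 9. C eliminated.
Round 3: A 14, D 19, E 17. A eliminated.
Round 4: D 19, E 31. E has a majority (≥26).

E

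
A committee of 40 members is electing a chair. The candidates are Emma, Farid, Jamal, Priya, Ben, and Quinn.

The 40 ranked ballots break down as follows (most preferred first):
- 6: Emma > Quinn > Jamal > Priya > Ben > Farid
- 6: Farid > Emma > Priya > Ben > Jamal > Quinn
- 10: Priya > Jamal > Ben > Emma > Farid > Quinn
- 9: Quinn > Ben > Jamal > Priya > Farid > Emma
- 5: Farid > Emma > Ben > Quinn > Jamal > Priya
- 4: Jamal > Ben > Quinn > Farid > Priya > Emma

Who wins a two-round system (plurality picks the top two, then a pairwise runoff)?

Priya

Round 1 first-place votes: Emma 6, Farid 11, Jamal 4, Priya 10, Ben 0, Quinn 9. Farid and Priya advance.
Runoff: Farid is ranked above Priya on 15 ballots, Priya above Farid on 25.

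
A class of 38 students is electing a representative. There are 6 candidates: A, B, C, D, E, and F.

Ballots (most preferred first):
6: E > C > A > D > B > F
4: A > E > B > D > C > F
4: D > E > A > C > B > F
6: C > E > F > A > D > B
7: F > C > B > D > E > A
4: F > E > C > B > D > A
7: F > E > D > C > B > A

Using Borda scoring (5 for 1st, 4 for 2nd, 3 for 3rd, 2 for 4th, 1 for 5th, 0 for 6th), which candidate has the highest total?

A: 6×3 + 4×5 + 4×3 + 6×2 + 7×0 + 4×0 + 7×0 = 62
B: 6×1 + 4×3 + 4×1 + 6×0 + 7×3 + 4×2 + 7×1 = 58
C: 6×4 + 4×1 + 4×2 + 6×5 + 7×4 + 4×3 + 7×2 = 120
D: 6×2 + 4×2 + 4×5 + 6×1 + 7×2 + 4×1 + 7×3 = 85
E: 6×5 + 4×4 + 4×4 + 6×4 + 7×1 + 4×4 + 7×4 = 137
F: 6×0 + 4×0 + 4×0 + 6×3 + 7×5 + 4×5 + 7×5 = 108

E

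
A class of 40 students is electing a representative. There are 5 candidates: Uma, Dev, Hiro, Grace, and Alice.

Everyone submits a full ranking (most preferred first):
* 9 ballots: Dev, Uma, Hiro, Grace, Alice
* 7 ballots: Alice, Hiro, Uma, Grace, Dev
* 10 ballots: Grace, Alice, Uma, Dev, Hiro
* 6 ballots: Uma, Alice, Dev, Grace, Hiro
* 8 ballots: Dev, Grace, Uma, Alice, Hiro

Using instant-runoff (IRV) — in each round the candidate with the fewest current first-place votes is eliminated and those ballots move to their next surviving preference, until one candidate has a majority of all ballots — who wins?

Alice

Round 1: Uma 6, Dev 17, Hiro 0, Grace 10, Alice 7. Hiro eliminated.
Round 2: Uma 6, Dev 17, Grace 10, Alice 7. Uma eliminated.
Round 3: Dev 17, Grace 10, Alice 13. Grace eliminated.
Round 4: Dev 17, Alice 23. Alice has a majority (≥21).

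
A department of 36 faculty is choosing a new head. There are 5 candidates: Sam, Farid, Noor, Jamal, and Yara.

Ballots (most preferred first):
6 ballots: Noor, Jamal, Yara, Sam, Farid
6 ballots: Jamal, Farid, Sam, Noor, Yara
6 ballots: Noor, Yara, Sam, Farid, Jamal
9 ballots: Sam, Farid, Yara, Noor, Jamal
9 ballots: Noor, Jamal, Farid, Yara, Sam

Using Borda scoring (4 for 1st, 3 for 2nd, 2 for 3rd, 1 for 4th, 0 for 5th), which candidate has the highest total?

Noor

Sam: 6×1 + 6×2 + 6×2 + 9×4 + 9×0 = 66
Farid: 6×0 + 6×3 + 6×1 + 9×3 + 9×2 = 69
Noor: 6×4 + 6×1 + 6×4 + 9×1 + 9×4 = 99
Jamal: 6×3 + 6×4 + 6×0 + 9×0 + 9×3 = 69
Yara: 6×2 + 6×0 + 6×3 + 9×2 + 9×1 = 57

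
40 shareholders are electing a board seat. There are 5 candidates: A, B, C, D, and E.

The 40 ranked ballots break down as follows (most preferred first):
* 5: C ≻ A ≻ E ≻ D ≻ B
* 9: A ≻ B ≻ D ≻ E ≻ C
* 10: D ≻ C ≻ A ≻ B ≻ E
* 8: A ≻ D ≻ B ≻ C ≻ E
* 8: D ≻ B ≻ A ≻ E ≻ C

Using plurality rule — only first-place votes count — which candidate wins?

First-place votes: A 17, B 0, C 5, D 18, E 0.

D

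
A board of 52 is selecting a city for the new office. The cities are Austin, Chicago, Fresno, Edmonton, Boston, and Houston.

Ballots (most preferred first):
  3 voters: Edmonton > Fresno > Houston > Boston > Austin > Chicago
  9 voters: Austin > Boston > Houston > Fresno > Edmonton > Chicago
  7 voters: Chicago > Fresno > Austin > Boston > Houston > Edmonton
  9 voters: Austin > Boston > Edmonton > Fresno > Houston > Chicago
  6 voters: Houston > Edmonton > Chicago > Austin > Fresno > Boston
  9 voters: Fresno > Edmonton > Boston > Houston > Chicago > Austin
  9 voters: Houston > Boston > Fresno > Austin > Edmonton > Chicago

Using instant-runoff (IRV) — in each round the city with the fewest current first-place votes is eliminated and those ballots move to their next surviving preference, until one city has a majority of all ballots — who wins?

Round 1: Austin 18, Chicago 7, Fresno 9, Edmonton 3, Boston 0, Houston 15. Boston eliminated.
Round 2: Austin 18, Chicago 7, Fresno 9, Edmonton 3, Houston 15. Edmonton eliminated.
Round 3: Austin 18, Chicago 7, Fresno 12, Houston 15. Chicago eliminated.
Round 4: Austin 18, Fresno 19, Houston 15. Houston eliminated.
Round 5: Austin 24, Fresno 28. Fresno has a majority (≥27).

Fresno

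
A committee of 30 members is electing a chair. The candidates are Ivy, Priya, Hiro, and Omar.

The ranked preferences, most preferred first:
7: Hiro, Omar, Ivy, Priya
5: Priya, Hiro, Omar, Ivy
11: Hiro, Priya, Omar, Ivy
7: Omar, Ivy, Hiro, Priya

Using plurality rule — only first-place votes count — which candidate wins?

Hiro

First-place votes: Ivy 0, Priya 5, Hiro 18, Omar 7.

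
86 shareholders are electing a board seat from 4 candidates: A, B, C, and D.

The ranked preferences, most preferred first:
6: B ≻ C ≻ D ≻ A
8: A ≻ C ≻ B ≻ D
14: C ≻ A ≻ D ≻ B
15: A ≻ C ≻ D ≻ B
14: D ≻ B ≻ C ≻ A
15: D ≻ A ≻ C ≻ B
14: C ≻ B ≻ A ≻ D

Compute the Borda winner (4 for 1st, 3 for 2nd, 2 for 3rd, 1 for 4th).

C

A: 6×1 + 8×4 + 14×3 + 15×4 + 14×1 + 15×3 + 14×2 = 227
B: 6×4 + 8×2 + 14×1 + 15×1 + 14×3 + 15×1 + 14×3 = 168
C: 6×3 + 8×3 + 14×4 + 15×3 + 14×2 + 15×2 + 14×4 = 257
D: 6×2 + 8×1 + 14×2 + 15×2 + 14×4 + 15×4 + 14×1 = 208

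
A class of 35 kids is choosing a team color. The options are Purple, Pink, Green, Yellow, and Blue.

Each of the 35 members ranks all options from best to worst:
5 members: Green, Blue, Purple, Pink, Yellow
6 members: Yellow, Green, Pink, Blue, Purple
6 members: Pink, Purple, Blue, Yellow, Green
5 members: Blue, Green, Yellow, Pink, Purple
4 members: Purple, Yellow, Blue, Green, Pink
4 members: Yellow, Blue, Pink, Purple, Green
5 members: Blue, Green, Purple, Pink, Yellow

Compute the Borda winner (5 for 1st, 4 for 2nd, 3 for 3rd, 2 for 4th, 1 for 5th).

Purple: 5×3 + 6×1 + 6×4 + 5×1 + 4×5 + 4×2 + 5×3 = 93
Pink: 5×2 + 6×3 + 6×5 + 5×2 + 4×1 + 4×3 + 5×2 = 94
Green: 5×5 + 6×4 + 6×1 + 5×4 + 4×2 + 4×1 + 5×4 = 107
Yellow: 5×1 + 6×5 + 6×2 + 5×3 + 4×4 + 4×5 + 5×1 = 103
Blue: 5×4 + 6×2 + 6×3 + 5×5 + 4×3 + 4×4 + 5×5 = 128

Blue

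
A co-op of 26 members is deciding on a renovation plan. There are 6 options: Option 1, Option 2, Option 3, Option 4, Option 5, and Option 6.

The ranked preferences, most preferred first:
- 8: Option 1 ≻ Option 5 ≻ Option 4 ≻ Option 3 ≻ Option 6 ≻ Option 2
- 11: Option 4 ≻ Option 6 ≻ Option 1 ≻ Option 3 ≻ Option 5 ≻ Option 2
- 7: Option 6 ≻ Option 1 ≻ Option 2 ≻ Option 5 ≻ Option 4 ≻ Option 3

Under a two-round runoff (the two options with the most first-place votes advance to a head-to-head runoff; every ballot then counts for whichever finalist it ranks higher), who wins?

Option 1

Round 1 first-place votes: Option 1 8, Option 2 0, Option 3 0, Option 4 11, Option 5 0, Option 6 7. Option 4 and Option 1 advance.
Runoff: Option 4 is ranked above Option 1 on 11 ballots, Option 1 above Option 4 on 15.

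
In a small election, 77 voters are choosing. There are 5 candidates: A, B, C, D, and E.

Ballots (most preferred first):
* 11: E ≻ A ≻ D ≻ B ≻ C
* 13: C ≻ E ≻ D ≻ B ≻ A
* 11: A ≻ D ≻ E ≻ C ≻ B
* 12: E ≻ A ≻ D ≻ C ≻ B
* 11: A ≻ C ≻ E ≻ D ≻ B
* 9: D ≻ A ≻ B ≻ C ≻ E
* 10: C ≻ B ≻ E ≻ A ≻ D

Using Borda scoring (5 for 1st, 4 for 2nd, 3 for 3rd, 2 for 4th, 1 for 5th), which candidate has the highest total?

A: 11×4 + 13×1 + 11×5 + 12×4 + 11×5 + 9×4 + 10×2 = 271
B: 11×2 + 13×2 + 11×1 + 12×1 + 11×1 + 9×3 + 10×4 = 149
C: 11×1 + 13×5 + 11×2 + 12×2 + 11×4 + 9×2 + 10×5 = 234
D: 11×3 + 13×3 + 11×4 + 12×3 + 11×2 + 9×5 + 10×1 = 229
E: 11×5 + 13×4 + 11×3 + 12×5 + 11×3 + 9×1 + 10×3 = 272

E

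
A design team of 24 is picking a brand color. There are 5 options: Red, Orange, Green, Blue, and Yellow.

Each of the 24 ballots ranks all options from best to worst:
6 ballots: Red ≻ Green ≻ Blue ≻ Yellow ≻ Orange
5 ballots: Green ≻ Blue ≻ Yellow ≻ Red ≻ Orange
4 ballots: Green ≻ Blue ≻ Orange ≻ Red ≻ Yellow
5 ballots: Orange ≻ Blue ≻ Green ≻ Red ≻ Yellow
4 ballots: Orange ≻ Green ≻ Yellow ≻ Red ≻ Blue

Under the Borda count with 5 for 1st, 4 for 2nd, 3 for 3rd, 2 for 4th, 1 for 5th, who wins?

Green

Red: 6×5 + 5×2 + 4×2 + 5×2 + 4×2 = 66
Orange: 6×1 + 5×1 + 4×3 + 5×5 + 4×5 = 68
Green: 6×4 + 5×5 + 4×5 + 5×3 + 4×4 = 100
Blue: 6×3 + 5×4 + 4×4 + 5×4 + 4×1 = 78
Yellow: 6×2 + 5×3 + 4×1 + 5×1 + 4×3 = 48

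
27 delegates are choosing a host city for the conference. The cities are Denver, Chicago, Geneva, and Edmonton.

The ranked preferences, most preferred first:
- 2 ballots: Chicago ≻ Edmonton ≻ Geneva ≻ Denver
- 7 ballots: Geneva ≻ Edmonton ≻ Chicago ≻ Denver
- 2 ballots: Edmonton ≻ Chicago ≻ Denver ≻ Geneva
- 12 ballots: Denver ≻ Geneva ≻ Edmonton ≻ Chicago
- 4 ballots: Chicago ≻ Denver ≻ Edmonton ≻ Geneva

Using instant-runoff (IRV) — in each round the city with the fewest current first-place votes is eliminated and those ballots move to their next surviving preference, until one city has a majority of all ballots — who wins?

Chicago

Round 1: Denver 12, Chicago 6, Geneva 7, Edmonton 2. Edmonton eliminated.
Round 2: Denver 12, Chicago 8, Geneva 7. Geneva eliminated.
Round 3: Denver 12, Chicago 15. Chicago has a majority (≥14).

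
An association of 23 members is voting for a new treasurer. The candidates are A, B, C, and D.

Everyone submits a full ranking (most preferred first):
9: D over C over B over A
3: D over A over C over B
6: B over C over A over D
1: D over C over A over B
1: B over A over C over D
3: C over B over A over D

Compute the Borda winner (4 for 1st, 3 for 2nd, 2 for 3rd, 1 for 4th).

C

A: 9×1 + 3×3 + 6×2 + 1×2 + 1×3 + 3×2 = 41
B: 9×2 + 3×1 + 6×4 + 1×1 + 1×4 + 3×3 = 59
C: 9×3 + 3×2 + 6×3 + 1×3 + 1×2 + 3×4 = 68
D: 9×4 + 3×4 + 6×1 + 1×4 + 1×1 + 3×1 = 62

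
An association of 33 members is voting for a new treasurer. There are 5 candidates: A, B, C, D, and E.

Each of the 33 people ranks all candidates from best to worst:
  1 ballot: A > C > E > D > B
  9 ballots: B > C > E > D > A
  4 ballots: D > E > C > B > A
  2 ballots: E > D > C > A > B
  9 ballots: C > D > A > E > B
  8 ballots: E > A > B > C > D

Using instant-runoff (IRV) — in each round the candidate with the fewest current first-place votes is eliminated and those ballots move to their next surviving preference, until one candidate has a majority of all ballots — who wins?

Round 1: A 1, B 9, C 9, D 4, E 10. A eliminated.
Round 2: B 9, C 10, D 4, E 10. D eliminated.
Round 3: B 9, C 10, E 14. B eliminated.
Round 4: C 19, E 14. C has a majority (≥17).

C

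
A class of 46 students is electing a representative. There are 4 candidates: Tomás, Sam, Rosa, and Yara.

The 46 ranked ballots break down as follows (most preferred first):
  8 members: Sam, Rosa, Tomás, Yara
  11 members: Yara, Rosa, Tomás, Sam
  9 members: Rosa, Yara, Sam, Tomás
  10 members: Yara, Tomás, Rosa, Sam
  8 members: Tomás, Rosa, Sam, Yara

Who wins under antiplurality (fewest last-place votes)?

Rosa

Last-place votes: Tomás 9, Sam 21, Rosa 0, Yara 16.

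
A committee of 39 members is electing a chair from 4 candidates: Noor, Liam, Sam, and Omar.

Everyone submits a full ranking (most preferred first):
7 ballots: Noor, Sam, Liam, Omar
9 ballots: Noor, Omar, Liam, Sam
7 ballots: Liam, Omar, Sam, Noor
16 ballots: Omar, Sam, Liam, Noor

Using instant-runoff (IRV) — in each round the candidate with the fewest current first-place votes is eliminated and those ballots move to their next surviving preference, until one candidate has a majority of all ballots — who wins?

Round 1: Noor 16, Liam 7, Sam 0, Omar 16. Sam eliminated.
Round 2: Noor 16, Liam 7, Omar 16. Liam eliminated.
Round 3: Noor 16, Omar 23. Omar has a majority (≥20).

Omar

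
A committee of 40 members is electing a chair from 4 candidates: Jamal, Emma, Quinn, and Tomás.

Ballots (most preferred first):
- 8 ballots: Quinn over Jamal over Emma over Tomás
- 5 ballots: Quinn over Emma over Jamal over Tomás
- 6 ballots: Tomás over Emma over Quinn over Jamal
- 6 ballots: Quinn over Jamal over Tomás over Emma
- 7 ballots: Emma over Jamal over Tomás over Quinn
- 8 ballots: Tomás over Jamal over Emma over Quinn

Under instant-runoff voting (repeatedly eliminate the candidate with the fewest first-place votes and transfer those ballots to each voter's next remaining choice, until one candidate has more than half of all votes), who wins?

Tomás

Round 1: Jamal 0, Emma 7, Quinn 19, Tomás 14. Jamal eliminated.
Round 2: Emma 7, Quinn 19, Tomás 14. Emma eliminated.
Round 3: Quinn 19, Tomás 21. Tomás has a majority (≥21).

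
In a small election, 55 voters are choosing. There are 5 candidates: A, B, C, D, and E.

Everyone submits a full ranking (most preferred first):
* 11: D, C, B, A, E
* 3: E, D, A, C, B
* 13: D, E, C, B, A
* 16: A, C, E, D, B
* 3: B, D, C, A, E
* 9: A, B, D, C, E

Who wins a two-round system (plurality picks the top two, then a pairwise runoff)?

D

Round 1 first-place votes: A 25, B 3, C 0, D 24, E 3. A and D advance.
Runoff: A is ranked above D on 25 ballots, D above A on 30.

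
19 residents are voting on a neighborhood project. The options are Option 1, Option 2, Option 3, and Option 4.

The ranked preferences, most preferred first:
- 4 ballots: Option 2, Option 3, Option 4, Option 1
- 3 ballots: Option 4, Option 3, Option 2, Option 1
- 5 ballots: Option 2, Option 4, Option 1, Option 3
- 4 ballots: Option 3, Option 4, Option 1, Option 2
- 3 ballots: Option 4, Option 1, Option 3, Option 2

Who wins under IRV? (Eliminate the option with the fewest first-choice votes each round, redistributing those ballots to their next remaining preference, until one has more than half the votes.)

Option 4

Round 1: Option 1 0, Option 2 9, Option 3 4, Option 4 6. Option 1 eliminated.
Round 2: Option 2 9, Option 3 4, Option 4 6. Option 3 eliminated.
Round 3: Option 2 9, Option 4 10. Option 4 has a majority (≥10).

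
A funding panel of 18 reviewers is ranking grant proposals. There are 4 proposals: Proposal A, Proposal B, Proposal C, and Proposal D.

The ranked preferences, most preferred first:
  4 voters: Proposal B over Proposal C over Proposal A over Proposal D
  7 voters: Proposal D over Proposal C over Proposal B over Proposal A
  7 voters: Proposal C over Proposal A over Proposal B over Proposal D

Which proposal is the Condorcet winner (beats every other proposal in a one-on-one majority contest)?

Proposal C

Proposal C vs Proposal A: 18–0
Proposal C vs Proposal B: 14–4
Proposal C vs Proposal D: 11–7
Proposal C beats every other proposal.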